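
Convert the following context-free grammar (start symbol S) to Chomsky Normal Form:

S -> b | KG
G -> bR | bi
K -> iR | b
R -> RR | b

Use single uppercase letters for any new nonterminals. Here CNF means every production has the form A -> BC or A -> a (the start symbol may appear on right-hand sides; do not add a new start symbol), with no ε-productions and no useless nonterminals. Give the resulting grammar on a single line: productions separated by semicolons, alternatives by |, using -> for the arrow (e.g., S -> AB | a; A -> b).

No ε-productions.
No unit productions to eliminate.
TERM: introduce A -> b, B -> i and substitute in every rule of length ≥2.

S -> b | KG; A -> b; B -> i; G -> AB | AR; K -> b | BR; R -> b | RR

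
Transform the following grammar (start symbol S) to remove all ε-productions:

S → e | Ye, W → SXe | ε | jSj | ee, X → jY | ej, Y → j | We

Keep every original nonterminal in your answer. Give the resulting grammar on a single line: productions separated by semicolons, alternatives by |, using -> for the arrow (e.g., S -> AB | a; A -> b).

Nullable set: {W}.
Drop W -> ε.
Y -> We: W nullable, giving We | e.
Unchanged (no nullable symbols): S -> Ye; S -> e; W -> SXe; W -> ee; W -> jSj; X -> ej; X -> jY; Y -> j.

S -> e | Ye; W -> ee | SXe | jSj; X -> ej | jY; Y -> e | j | We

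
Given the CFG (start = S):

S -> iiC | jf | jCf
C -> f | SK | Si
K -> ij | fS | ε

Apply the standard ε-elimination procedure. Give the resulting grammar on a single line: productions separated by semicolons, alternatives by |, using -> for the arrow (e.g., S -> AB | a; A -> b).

S -> jf | iiC | jCf; C -> S | f | SK | Si; K -> fS | ij

Nullable set: {K}.
C -> SK: K nullable, giving S | SK.
Drop K -> ε.
Unchanged (no nullable symbols): S -> iiC; S -> jCf; S -> jf; C -> Si; C -> f; K -> fS; K -> ij.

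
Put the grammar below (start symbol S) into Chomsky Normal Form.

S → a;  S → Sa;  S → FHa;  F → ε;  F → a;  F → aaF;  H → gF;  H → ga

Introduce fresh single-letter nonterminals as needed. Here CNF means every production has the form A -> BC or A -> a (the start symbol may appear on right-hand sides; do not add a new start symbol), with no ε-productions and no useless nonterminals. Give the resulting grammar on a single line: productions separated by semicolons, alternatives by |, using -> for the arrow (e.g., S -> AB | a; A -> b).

Nullable: {F}; after ε-elimination: S -> a | Ha | Sa | FHa; F -> a | aa | aaF; H -> g | gF | ga.
No unit productions to eliminate.
TERM: introduce A -> a, B -> g and substitute in every rule of length ≥2.
BIN: F -> AAF becomes F -> AC, C -> AF; S -> FHA becomes S -> FD, D -> HA.

S -> a | FD | HA | SA; A -> a; B -> g; C -> AF; D -> HA; F -> a | AA | AC; H -> g | BA | BF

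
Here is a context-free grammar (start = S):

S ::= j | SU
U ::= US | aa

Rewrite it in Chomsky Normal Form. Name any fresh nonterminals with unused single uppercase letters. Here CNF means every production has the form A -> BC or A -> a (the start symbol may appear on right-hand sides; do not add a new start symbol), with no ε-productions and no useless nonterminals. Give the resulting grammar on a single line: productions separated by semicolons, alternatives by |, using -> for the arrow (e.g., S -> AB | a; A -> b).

S -> j | SU; A -> a; U -> AA | US

No ε-productions.
No unit productions to eliminate.
TERM: introduce A -> a and substitute in every rule of length ≥2.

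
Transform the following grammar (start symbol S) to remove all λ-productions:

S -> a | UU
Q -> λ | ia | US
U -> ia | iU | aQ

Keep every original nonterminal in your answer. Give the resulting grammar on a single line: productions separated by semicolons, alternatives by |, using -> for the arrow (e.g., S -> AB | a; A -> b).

Nullable set: {Q}.
Drop Q -> λ.
U -> aQ: Q nullable, giving a | aQ.
Unchanged (no nullable symbols): S -> UU; S -> a; Q -> US; Q -> ia; U -> iU; U -> ia.

S -> a | UU; Q -> US | ia; U -> a | aQ | iU | ia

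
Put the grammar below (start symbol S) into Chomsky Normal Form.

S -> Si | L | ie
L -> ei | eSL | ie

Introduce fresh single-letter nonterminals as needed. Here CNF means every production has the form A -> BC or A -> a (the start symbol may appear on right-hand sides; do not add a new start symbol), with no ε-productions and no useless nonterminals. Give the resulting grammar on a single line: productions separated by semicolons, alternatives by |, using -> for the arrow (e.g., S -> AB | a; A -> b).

No ε-productions.
After unit-elimination: S -> Si | ei | ie | eSL; L -> ei | ie | eSL.
TERM: introduce A -> e, B -> i and substitute in every rule of length ≥2.
BIN: L -> ASL becomes L -> AC, C -> SL; S -> ASL becomes S -> AD, D -> SL.

S -> AB | AD | BA | SB; A -> e; B -> i; C -> SL; D -> SL; L -> AB | AC | BA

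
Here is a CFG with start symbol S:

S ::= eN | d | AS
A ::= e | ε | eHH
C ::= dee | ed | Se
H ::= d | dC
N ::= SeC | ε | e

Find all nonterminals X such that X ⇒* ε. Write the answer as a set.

{A, N}

Directly nullable (have an ε-rule): {A, N}.
Not nullable: C, H, S — each has a terminal in every rule's right-hand side or depends on a non-nullable symbol.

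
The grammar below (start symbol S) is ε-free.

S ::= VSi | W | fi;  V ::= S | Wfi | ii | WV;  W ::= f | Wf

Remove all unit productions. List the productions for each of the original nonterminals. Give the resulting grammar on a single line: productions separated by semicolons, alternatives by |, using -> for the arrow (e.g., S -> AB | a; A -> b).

S -> f | Wf | fi | VSi; V -> f | WV | Wf | fi | ii | VSi | Wfi; W -> f | Wf

Unit productions: S->W, V->S.
Unit pairs (A ⇒* B via units): (S,W), (V,S), (V,W).
S: inherits non-unit rules of {S, W} → VSi | Wf | f | fi.
V: inherits non-unit rules of {S, V, W} → VSi | WV | Wf | Wfi | f | fi | ii.
W: inherits non-unit rules of {W} → Wf | f.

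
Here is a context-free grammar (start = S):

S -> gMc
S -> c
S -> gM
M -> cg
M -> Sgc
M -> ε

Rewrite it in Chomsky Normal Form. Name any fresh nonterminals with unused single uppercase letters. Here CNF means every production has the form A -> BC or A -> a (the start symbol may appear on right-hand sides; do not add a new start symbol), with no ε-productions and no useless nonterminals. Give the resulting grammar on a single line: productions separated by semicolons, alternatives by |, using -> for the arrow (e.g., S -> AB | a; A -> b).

Nullable: {M}; after ε-elimination: S -> c | g | gM | gc | gMc; M -> cg | Sgc.
No unit productions to eliminate.
TERM: introduce B -> c, A -> g and substitute in every rule of length ≥2.
BIN: M -> SAB becomes M -> SC, C -> AB; S -> AMB becomes S -> AD, D -> MB.

S -> c | g | AB | AD | AM; A -> g; B -> c; C -> AB; D -> MB; M -> BA | SC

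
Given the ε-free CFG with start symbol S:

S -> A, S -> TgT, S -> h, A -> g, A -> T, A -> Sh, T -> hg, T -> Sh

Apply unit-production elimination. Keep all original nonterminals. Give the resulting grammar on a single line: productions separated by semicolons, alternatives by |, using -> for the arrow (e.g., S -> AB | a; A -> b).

S -> g | h | Sh | hg | TgT; A -> g | Sh | hg; T -> Sh | hg

Unit productions: A->T, S->A.
Unit pairs (A ⇒* B via units): (A,T), (S,A), (S,T).
S: inherits non-unit rules of {A, S, T} → Sh | TgT | g | h | hg.
A: inherits non-unit rules of {A, T} → Sh | g | hg.
T: inherits non-unit rules of {T} → Sh | hg.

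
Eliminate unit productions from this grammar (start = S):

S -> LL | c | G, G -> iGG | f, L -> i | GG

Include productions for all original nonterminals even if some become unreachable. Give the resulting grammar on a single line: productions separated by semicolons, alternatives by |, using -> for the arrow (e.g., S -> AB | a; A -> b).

S -> c | f | LL | iGG; G -> f | iGG; L -> i | GG

Unit productions: S->G.
Unit pairs (A ⇒* B via units): (S,G).
S: inherits non-unit rules of {G, S} → LL | c | f | iGG.
G: inherits non-unit rules of {G} → f | iGG.
L: inherits non-unit rules of {L} → GG | i.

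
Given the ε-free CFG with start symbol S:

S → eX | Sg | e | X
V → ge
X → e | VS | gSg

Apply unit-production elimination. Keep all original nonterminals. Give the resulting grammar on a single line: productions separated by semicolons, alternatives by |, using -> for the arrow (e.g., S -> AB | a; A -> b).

S -> e | Sg | VS | eX | gSg; V -> ge; X -> e | VS | gSg

Unit productions: S->X.
Unit pairs (A ⇒* B via units): (S,X).
S: inherits non-unit rules of {S, X} → Sg | VS | e | eX | gSg.
V: inherits non-unit rules of {V} → ge.
X: inherits non-unit rules of {X} → VS | e | gSg.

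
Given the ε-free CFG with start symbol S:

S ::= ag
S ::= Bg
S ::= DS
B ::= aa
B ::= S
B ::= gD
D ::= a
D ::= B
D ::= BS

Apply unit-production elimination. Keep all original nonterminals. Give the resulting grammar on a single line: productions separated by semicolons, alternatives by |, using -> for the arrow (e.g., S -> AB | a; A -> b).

Unit productions: B->S, D->B.
Unit pairs (A ⇒* B via units): (B,S), (D,B), (D,S).
S: inherits non-unit rules of {S} → Bg | DS | ag.
B: inherits non-unit rules of {B, S} → Bg | DS | aa | ag | gD.
D: inherits non-unit rules of {B, D, S} → BS | Bg | DS | a | aa | ag | gD.

S -> Bg | DS | ag; B -> Bg | DS | aa | ag | gD; D -> a | BS | Bg | DS | aa | ag | gD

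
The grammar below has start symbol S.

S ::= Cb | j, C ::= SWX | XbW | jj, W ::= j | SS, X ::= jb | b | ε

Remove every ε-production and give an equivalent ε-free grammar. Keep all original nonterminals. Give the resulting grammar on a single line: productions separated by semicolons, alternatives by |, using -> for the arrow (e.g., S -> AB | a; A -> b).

S -> j | Cb; C -> SW | bW | jj | SWX | XbW; W -> j | SS; X -> b | jb

Nullable set: {X}.
C -> SWX: X nullable, giving SW | SWX.
C -> XbW: X nullable, giving XbW | bW.
Drop X -> ε.
Unchanged (no nullable symbols): S -> Cb; S -> j; C -> jj; W -> SS; W -> j; X -> b; X -> jb.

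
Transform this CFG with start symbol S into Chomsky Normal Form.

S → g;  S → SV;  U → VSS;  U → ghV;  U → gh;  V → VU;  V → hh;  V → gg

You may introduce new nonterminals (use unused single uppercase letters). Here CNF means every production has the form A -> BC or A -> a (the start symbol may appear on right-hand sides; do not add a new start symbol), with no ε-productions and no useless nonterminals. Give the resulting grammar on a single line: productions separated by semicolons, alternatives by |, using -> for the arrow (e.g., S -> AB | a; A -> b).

S -> g | SV; A -> g; B -> h; C -> BV; D -> SS; U -> AB | AC | VD; V -> AA | BB | VU

No ε-productions.
No unit productions to eliminate.
TERM: introduce A -> g, B -> h and substitute in every rule of length ≥2.
BIN: U -> ABV becomes U -> AC, C -> BV; U -> VSS becomes U -> VD, D -> SS.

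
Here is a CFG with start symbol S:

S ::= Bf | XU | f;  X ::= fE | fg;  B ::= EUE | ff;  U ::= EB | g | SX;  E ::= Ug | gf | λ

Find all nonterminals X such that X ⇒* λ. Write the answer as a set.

Directly nullable (have an ε-rule): {E}.
Not nullable: B, S, U, X — each has a terminal in every rule's right-hand side or depends on a non-nullable symbol.

{E}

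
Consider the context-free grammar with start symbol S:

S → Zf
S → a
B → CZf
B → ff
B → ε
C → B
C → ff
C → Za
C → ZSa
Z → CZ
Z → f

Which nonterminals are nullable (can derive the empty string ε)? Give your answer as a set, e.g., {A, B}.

Directly nullable (have an ε-rule): {B}.
C is nullable via C -> B (every symbol on the right is already known nullable).
Not nullable: S, Z — each has a terminal in every rule's right-hand side or depends on a non-nullable symbol.

{B, C}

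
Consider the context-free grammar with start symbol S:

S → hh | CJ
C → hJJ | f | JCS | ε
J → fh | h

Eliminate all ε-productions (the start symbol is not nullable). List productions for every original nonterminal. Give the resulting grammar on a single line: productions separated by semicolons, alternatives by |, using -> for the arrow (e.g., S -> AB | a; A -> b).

Nullable set: {C}.
S -> CJ: C nullable, giving CJ | J.
Drop C -> ε.
C -> JCS: C nullable, giving JCS | JS.
Unchanged (no nullable symbols): S -> hh; C -> f; C -> hJJ; J -> fh; J -> h.

S -> J | CJ | hh; C -> f | JS | JCS | hJJ; J -> h | fh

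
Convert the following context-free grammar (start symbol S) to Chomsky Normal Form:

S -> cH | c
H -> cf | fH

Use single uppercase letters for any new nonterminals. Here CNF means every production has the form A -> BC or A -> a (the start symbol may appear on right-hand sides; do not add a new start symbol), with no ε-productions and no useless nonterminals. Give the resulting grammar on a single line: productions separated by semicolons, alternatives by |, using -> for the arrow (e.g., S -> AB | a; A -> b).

No ε-productions.
No unit productions to eliminate.
TERM: introduce A -> c, B -> f and substitute in every rule of length ≥2.

S -> c | AH; A -> c; B -> f; H -> AB | BH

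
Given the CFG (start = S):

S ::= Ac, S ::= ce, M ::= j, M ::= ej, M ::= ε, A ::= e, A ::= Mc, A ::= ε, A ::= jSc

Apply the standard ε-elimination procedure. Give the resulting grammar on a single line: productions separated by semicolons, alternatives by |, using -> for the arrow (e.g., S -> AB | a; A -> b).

S -> c | Ac | ce; A -> c | e | Mc | jSc; M -> j | ej

Nullable set: {A, M}.
S -> Ac: A nullable, giving Ac | c.
Drop A -> ε.
A -> Mc: M nullable, giving Mc | c.
Drop M -> ε.
Unchanged (no nullable symbols): S -> ce; A -> e; A -> jSc; M -> ej; M -> j.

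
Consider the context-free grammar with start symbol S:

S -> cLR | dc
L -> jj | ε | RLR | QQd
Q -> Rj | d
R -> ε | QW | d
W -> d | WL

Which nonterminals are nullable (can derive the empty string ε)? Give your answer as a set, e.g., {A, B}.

{L, R}

Directly nullable (have an ε-rule): {L, R}.
Not nullable: Q, S, W — each has a terminal in every rule's right-hand side or depends on a non-nullable symbol.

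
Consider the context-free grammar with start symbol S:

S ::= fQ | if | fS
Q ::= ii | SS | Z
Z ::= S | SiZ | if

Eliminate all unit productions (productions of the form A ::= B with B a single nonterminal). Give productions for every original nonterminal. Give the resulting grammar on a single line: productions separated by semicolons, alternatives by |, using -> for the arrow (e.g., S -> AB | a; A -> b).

S -> fQ | fS | if; Q -> SS | fQ | fS | if | ii | SiZ; Z -> fQ | fS | if | SiZ

Unit productions: Q->Z, Z->S.
Unit pairs (A ⇒* B via units): (Q,S), (Q,Z), (Z,S).
S: inherits non-unit rules of {S} → fQ | fS | if.
Q: inherits non-unit rules of {Q, S, Z} → SS | SiZ | fQ | fS | if | ii.
Z: inherits non-unit rules of {S, Z} → SiZ | fQ | fS | if.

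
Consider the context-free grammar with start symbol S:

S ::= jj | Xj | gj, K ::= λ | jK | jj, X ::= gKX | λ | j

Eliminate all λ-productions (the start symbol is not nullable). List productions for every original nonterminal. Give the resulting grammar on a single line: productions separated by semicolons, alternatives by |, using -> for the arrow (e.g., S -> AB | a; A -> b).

Nullable set: {K, X}.
S -> Xj: X nullable, giving Xj | j.
Drop K -> λ.
K -> jK: K nullable, giving j | jK.
Drop X -> λ.
X -> gKX: K, X nullable, giving g | gK | gKX | gX.
Unchanged (no nullable symbols): S -> gj; S -> jj; K -> jj; X -> j.

S -> j | Xj | gj | jj; K -> j | jK | jj; X -> g | j | gK | gX | gKX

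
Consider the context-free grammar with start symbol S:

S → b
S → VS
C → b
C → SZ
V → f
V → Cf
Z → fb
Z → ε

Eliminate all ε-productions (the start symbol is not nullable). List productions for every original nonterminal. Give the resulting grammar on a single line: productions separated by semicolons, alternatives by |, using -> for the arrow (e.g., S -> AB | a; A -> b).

Nullable set: {Z}.
C -> SZ: Z nullable, giving S | SZ.
Drop Z -> ε.
Unchanged (no nullable symbols): S -> VS; S -> b; C -> b; V -> Cf; V -> f; Z -> fb.

S -> b | VS; C -> S | b | SZ; V -> f | Cf; Z -> fb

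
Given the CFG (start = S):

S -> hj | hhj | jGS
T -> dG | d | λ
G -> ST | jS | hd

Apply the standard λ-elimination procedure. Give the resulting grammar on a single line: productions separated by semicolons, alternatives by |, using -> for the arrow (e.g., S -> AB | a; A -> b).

Nullable set: {T}.
G -> ST: T nullable, giving S | ST.
Drop T -> λ.
Unchanged (no nullable symbols): S -> hhj; S -> hj; S -> jGS; G -> hd; G -> jS; T -> d; T -> dG.

S -> hj | hhj | jGS; G -> S | ST | hd | jS; T -> d | dG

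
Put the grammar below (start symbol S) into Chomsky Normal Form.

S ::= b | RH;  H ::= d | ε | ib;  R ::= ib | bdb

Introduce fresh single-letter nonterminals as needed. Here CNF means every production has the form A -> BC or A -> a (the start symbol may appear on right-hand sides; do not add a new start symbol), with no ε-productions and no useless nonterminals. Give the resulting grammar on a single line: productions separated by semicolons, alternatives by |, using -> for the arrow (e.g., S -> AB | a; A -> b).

S -> b | AB | BE | RH; A -> i; B -> b; C -> d; D -> CB; E -> CB; H -> d | AB; R -> AB | BD

Nullable: {H}; after ε-elimination: S -> R | b | RH; H -> d | ib; R -> ib | bdb.
After unit-elimination: S -> b | RH | ib | bdb; H -> d | ib; R -> ib | bdb.
TERM: introduce B -> b, C -> d, A -> i and substitute in every rule of length ≥2.
BIN: R -> BCB becomes R -> BD, D -> CB; S -> BCB becomes S -> BE, E -> CB.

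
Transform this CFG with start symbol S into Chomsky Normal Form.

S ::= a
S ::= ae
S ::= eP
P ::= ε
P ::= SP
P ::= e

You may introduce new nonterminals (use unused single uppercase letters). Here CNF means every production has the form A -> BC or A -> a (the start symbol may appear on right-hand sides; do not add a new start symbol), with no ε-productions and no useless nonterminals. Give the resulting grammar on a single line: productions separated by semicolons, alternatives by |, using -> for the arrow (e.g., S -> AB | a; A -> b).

Nullable: {P}; after ε-elimination: S -> a | e | ae | eP; P -> S | e | SP.
After unit-elimination: S -> a | e | ae | eP; P -> a | e | SP | ae | eP.
TERM: introduce A -> a, B -> e and substitute in every rule of length ≥2.

S -> a | e | AB | BP; A -> a; B -> e; P -> a | e | AB | BP | SP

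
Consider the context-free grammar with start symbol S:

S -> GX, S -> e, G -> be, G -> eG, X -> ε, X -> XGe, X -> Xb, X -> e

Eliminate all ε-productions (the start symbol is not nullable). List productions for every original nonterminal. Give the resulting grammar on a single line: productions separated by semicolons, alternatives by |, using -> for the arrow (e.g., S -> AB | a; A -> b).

Nullable set: {X}.
S -> GX: X nullable, giving G | GX.
Drop X -> ε.
X -> XGe: X nullable, giving Ge | XGe.
X -> Xb: X nullable, giving Xb | b.
Unchanged (no nullable symbols): S -> e; G -> be; G -> eG; X -> e.

S -> G | e | GX; G -> be | eG; X -> b | e | Ge | Xb | XGe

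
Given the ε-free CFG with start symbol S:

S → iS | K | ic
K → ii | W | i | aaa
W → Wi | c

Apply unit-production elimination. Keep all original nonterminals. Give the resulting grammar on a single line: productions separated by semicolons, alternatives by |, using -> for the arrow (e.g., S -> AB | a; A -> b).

Unit productions: K->W, S->K.
Unit pairs (A ⇒* B via units): (K,W), (S,K), (S,W).
S: inherits non-unit rules of {K, S, W} → Wi | aaa | c | i | iS | ic | ii.
K: inherits non-unit rules of {K, W} → Wi | aaa | c | i | ii.
W: inherits non-unit rules of {W} → Wi | c.

S -> c | i | Wi | iS | ic | ii | aaa; K -> c | i | Wi | ii | aaa; W -> c | Wi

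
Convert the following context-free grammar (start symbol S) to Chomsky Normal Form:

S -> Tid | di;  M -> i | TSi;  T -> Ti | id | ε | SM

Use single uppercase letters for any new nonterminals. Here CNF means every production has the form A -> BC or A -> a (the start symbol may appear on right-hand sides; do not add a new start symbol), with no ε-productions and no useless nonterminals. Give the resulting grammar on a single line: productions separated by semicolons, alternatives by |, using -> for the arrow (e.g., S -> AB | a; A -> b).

S -> AB | BA | TD; A -> i; B -> d; C -> SA; D -> AB; M -> i | SA | TC; T -> i | AB | SM | TA

Nullable: {T}; after ε-elimination: S -> di | id | Tid; M -> i | Si | TSi; T -> i | SM | Ti | id.
No unit productions to eliminate.
TERM: introduce B -> d, A -> i and substitute in every rule of length ≥2.
BIN: M -> TSA becomes M -> TC, C -> SA; S -> TAB becomes S -> TD, D -> AB.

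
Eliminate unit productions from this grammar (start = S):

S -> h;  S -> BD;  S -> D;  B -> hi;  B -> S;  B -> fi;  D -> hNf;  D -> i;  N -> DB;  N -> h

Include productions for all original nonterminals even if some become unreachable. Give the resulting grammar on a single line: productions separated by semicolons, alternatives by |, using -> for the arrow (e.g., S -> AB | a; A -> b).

S -> h | i | BD | hNf; B -> h | i | BD | fi | hi | hNf; D -> i | hNf; N -> h | DB

Unit productions: B->S, S->D.
Unit pairs (A ⇒* B via units): (B,D), (B,S), (S,D).
S: inherits non-unit rules of {D, S} → BD | h | hNf | i.
B: inherits non-unit rules of {B, D, S} → BD | fi | h | hNf | hi | i.
D: inherits non-unit rules of {D} → hNf | i.
N: inherits non-unit rules of {N} → DB | h.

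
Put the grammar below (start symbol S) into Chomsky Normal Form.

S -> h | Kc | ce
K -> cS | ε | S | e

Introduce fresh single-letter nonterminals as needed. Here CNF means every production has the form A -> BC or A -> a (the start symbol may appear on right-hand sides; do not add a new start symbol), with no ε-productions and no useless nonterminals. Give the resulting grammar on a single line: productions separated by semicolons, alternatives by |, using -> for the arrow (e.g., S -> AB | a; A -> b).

S -> c | h | AB | KA; A -> c; B -> e; K -> c | e | h | AB | AS | KA

Nullable: {K}; after ε-elimination: S -> c | h | Kc | ce; K -> S | e | cS.
After unit-elimination: S -> c | h | Kc | ce; K -> c | e | h | Kc | cS | ce.
TERM: introduce A -> c, B -> e and substitute in every rule of length ≥2.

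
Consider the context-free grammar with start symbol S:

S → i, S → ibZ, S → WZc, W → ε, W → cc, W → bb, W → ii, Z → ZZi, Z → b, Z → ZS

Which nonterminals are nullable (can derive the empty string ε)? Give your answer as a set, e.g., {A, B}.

Directly nullable (have an ε-rule): {W}.
Not nullable: S, Z — each has a terminal in every rule's right-hand side or depends on a non-nullable symbol.

{W}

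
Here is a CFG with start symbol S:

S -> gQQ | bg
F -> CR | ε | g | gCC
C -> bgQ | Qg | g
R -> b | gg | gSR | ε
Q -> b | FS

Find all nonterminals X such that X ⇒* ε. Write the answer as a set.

{F, R}

Directly nullable (have an ε-rule): {F, R}.
Not nullable: C, Q, S — each has a terminal in every rule's right-hand side or depends on a non-nullable symbol.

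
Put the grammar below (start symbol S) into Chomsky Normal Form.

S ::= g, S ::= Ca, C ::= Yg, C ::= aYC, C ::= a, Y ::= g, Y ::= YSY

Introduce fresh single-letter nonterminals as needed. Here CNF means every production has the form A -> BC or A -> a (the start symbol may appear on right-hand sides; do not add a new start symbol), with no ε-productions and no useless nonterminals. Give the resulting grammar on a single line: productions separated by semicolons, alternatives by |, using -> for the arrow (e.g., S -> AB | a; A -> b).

S -> g | CB; A -> g; B -> a; C -> a | BD | YA; D -> YC; E -> SY; Y -> g | YE

No ε-productions.
No unit productions to eliminate.
TERM: introduce B -> a, A -> g and substitute in every rule of length ≥2.
BIN: C -> BYC becomes C -> BD, D -> YC; Y -> YSY becomes Y -> YE, E -> SY.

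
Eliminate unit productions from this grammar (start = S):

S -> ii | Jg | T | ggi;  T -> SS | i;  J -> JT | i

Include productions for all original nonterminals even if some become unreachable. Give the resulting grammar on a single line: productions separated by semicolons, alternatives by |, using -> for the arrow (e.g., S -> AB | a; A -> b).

Unit productions: S->T.
Unit pairs (A ⇒* B via units): (S,T).
S: inherits non-unit rules of {S, T} → Jg | SS | ggi | i | ii.
J: inherits non-unit rules of {J} → JT | i.
T: inherits non-unit rules of {T} → SS | i.

S -> i | Jg | SS | ii | ggi; J -> i | JT; T -> i | SS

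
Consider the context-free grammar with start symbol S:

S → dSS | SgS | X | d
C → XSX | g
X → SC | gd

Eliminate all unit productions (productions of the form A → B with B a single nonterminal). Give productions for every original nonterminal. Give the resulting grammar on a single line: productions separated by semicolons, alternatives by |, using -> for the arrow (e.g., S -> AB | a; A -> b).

Unit productions: S->X.
Unit pairs (A ⇒* B via units): (S,X).
S: inherits non-unit rules of {S, X} → SC | SgS | d | dSS | gd.
C: inherits non-unit rules of {C} → XSX | g.
X: inherits non-unit rules of {X} → SC | gd.

S -> d | SC | gd | SgS | dSS; C -> g | XSX; X -> SC | gd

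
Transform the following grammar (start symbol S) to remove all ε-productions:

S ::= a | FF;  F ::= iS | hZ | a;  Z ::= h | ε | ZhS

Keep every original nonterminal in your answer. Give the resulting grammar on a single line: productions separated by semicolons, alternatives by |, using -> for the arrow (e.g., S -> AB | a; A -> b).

Nullable set: {Z}.
F -> hZ: Z nullable, giving h | hZ.
Drop Z -> ε.
Z -> ZhS: Z nullable, giving ZhS | hS.
Unchanged (no nullable symbols): S -> FF; S -> a; F -> a; F -> iS; Z -> h.

S -> a | FF; F -> a | h | hZ | iS; Z -> h | hS | ZhS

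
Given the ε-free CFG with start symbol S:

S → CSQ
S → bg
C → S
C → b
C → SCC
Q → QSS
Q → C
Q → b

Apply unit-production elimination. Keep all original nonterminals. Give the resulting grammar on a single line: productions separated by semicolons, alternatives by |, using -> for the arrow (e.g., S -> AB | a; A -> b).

S -> bg | CSQ; C -> b | bg | CSQ | SCC; Q -> b | bg | CSQ | QSS | SCC

Unit productions: C->S, Q->C.
Unit pairs (A ⇒* B via units): (C,S), (Q,C), (Q,S).
S: inherits non-unit rules of {S} → CSQ | bg.
C: inherits non-unit rules of {C, S} → CSQ | SCC | b | bg.
Q: inherits non-unit rules of {C, Q, S} → CSQ | QSS | SCC | b | bg.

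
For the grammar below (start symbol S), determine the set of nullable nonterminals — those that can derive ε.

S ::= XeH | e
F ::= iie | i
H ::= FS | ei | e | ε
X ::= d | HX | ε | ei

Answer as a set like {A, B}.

Directly nullable (have an ε-rule): {H, X}.
Not nullable: F, S — each has a terminal in every rule's right-hand side or depends on a non-nullable symbol.

{H, X}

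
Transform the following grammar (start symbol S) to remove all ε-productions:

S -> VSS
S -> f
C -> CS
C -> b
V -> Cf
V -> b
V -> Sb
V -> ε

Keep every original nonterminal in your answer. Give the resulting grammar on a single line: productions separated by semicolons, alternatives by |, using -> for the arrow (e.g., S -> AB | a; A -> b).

S -> f | SS | VSS; C -> b | CS; V -> b | Cf | Sb

Nullable set: {V}.
S -> VSS: V nullable, giving SS | VSS.
Drop V -> ε.
Unchanged (no nullable symbols): S -> f; C -> CS; C -> b; V -> Cf; V -> Sb; V -> b.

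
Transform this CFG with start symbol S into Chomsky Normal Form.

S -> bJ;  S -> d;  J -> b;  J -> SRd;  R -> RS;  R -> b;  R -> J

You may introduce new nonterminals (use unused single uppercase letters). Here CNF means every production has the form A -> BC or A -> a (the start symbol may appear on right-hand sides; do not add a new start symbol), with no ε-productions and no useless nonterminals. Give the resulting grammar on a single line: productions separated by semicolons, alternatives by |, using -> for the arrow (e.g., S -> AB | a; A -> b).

S -> d | BJ; A -> d; B -> b; C -> RA; D -> RA; J -> b | SC; R -> b | RS | SD

No ε-productions.
After unit-elimination: S -> d | bJ; J -> b | SRd; R -> b | RS | SRd.
TERM: introduce B -> b, A -> d and substitute in every rule of length ≥2.
BIN: J -> SRA becomes J -> SC, C -> RA; R -> SRA becomes R -> SD, D -> RA.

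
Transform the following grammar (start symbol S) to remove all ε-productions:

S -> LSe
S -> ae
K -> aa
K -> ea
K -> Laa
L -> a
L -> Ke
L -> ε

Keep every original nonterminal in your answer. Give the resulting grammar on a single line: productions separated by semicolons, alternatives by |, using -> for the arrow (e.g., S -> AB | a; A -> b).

S -> Se | ae | LSe; K -> aa | ea | Laa; L -> a | Ke

Nullable set: {L}.
S -> LSe: L nullable, giving LSe | Se.
K -> Laa: L nullable, giving Laa | aa.
Drop L -> ε.
Unchanged (no nullable symbols): S -> ae; K -> aa; K -> ea; L -> Ke; L -> a.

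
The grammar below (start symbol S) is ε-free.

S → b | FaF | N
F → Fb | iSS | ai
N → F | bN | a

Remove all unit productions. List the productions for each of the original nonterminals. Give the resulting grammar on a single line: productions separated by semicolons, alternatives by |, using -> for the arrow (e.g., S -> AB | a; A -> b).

Unit productions: N->F, S->N.
Unit pairs (A ⇒* B via units): (N,F), (S,F), (S,N).
S: inherits non-unit rules of {F, N, S} → FaF | Fb | a | ai | b | bN | iSS.
F: inherits non-unit rules of {F} → Fb | ai | iSS.
N: inherits non-unit rules of {F, N} → Fb | a | ai | bN | iSS.

S -> a | b | Fb | ai | bN | FaF | iSS; F -> Fb | ai | iSS; N -> a | Fb | ai | bN | iSS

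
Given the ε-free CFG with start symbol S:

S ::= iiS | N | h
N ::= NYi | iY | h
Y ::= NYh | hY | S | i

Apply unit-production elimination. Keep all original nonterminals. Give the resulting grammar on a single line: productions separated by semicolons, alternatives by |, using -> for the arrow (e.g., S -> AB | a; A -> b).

Unit productions: S->N, Y->S.
Unit pairs (A ⇒* B via units): (S,N), (Y,N), (Y,S).
S: inherits non-unit rules of {N, S} → NYi | h | iY | iiS.
N: inherits non-unit rules of {N} → NYi | h | iY.
Y: inherits non-unit rules of {N, S, Y} → NYh | NYi | h | hY | i | iY | iiS.

S -> h | iY | NYi | iiS; N -> h | iY | NYi; Y -> h | i | hY | iY | NYh | NYi | iiS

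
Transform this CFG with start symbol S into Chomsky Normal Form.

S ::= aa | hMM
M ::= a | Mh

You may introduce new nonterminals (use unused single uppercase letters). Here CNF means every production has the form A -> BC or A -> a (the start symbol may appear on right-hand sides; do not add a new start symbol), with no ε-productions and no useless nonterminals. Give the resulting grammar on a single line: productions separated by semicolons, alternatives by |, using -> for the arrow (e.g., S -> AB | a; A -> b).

No ε-productions.
No unit productions to eliminate.
TERM: introduce B -> a, A -> h and substitute in every rule of length ≥2.
BIN: S -> AMM becomes S -> AC, C -> MM.

S -> AC | BB; A -> h; B -> a; C -> MM; M -> a | MA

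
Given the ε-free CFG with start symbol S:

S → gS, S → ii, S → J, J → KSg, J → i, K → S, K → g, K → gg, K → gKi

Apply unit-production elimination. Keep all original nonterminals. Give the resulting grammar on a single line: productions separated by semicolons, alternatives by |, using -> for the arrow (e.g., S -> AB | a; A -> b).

Unit productions: K->S, S->J.
Unit pairs (A ⇒* B via units): (K,J), (K,S), (S,J).
S: inherits non-unit rules of {J, S} → KSg | gS | i | ii.
J: inherits non-unit rules of {J} → KSg | i.
K: inherits non-unit rules of {J, K, S} → KSg | g | gKi | gS | gg | i | ii.

S -> i | gS | ii | KSg; J -> i | KSg; K -> g | i | gS | gg | ii | KSg | gKi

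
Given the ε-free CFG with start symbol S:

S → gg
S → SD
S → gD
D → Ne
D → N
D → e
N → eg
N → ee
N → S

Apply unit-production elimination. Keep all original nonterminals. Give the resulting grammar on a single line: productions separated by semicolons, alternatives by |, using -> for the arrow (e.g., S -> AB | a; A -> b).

Unit productions: D->N, N->S.
Unit pairs (A ⇒* B via units): (D,N), (D,S), (N,S).
S: inherits non-unit rules of {S} → SD | gD | gg.
D: inherits non-unit rules of {D, N, S} → Ne | SD | e | ee | eg | gD | gg.
N: inherits non-unit rules of {N, S} → SD | ee | eg | gD | gg.

S -> SD | gD | gg; D -> e | Ne | SD | ee | eg | gD | gg; N -> SD | ee | eg | gD | gg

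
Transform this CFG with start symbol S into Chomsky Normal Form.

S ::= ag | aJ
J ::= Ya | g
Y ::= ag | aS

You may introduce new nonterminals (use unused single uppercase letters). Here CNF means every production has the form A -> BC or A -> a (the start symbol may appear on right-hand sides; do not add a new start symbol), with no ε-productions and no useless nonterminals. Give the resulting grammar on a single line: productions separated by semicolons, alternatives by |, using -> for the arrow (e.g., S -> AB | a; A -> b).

No ε-productions.
No unit productions to eliminate.
TERM: introduce A -> a, B -> g and substitute in every rule of length ≥2.

S -> AB | AJ; A -> a; B -> g; J -> g | YA; Y -> AB | AS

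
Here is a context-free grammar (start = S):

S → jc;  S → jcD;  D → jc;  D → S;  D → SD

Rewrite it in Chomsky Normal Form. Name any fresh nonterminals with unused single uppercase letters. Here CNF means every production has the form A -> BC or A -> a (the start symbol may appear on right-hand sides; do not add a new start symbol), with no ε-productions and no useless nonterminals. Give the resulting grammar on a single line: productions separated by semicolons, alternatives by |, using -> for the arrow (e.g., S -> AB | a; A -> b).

No ε-productions.
After unit-elimination: S -> jc | jcD; D -> SD | jc | jcD.
TERM: introduce B -> c, A -> j and substitute in every rule of length ≥2.
BIN: D -> ABD becomes D -> AC, C -> BD; S -> ABD becomes S -> AE, E -> BD.

S -> AB | AE; A -> j; B -> c; C -> BD; D -> AB | AC | SD; E -> BD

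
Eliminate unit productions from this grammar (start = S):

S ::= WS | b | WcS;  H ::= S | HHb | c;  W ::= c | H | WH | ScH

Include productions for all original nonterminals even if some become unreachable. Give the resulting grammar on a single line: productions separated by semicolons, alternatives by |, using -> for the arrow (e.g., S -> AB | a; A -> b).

S -> b | WS | WcS; H -> b | c | WS | HHb | WcS; W -> b | c | WH | WS | HHb | ScH | WcS

Unit productions: H->S, W->H.
Unit pairs (A ⇒* B via units): (H,S), (W,H), (W,S).
S: inherits non-unit rules of {S} → WS | WcS | b.
H: inherits non-unit rules of {H, S} → HHb | WS | WcS | b | c.
W: inherits non-unit rules of {H, S, W} → HHb | ScH | WH | WS | WcS | b | c.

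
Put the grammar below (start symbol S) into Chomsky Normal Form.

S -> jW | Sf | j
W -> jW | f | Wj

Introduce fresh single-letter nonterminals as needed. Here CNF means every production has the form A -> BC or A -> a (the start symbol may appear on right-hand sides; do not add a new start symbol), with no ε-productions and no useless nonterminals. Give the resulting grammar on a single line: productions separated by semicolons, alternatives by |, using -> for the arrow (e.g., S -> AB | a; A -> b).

S -> j | BW | SA; A -> f; B -> j; W -> f | BW | WB

No ε-productions.
No unit productions to eliminate.
TERM: introduce A -> f, B -> j and substitute in every rule of length ≥2.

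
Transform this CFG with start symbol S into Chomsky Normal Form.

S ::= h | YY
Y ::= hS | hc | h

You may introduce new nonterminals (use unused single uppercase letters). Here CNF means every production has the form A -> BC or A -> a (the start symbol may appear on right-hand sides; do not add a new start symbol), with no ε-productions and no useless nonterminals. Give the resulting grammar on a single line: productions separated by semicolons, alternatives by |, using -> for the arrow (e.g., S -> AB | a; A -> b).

S -> h | YY; A -> h; B -> c; Y -> h | AB | AS

No ε-productions.
No unit productions to eliminate.
TERM: introduce B -> c, A -> h and substitute in every rule of length ≥2.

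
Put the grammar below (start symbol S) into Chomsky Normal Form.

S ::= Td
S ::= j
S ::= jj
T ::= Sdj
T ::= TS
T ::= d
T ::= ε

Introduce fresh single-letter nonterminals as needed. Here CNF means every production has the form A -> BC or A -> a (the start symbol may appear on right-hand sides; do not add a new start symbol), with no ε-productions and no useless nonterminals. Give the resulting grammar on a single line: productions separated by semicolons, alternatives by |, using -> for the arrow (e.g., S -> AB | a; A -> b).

Nullable: {T}; after ε-elimination: S -> d | j | Td | jj; T -> S | d | TS | Sdj.
After unit-elimination: S -> d | j | Td | jj; T -> d | j | TS | Td | jj | Sdj.
TERM: introduce A -> d, B -> j and substitute in every rule of length ≥2.
BIN: T -> SAB becomes T -> SC, C -> AB.

S -> d | j | BB | TA; A -> d; B -> j; C -> AB; T -> d | j | BB | SC | TA | TS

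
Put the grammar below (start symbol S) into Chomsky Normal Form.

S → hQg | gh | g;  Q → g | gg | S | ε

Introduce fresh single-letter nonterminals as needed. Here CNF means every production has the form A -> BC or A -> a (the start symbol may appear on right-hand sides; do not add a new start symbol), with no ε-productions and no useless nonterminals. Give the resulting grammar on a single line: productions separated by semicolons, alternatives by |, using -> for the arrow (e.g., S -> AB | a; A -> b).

Nullable: {Q}; after ε-elimination: S -> g | gh | hg | hQg; Q -> S | g | gg.
After unit-elimination: S -> g | gh | hg | hQg; Q -> g | gg | gh | hg | hQg.
TERM: introduce A -> g, B -> h and substitute in every rule of length ≥2.
BIN: Q -> BQA becomes Q -> BC, C -> QA; S -> BQA becomes S -> BD, D -> QA.

S -> g | AB | BA | BD; A -> g; B -> h; C -> QA; D -> QA; Q -> g | AA | AB | BA | BC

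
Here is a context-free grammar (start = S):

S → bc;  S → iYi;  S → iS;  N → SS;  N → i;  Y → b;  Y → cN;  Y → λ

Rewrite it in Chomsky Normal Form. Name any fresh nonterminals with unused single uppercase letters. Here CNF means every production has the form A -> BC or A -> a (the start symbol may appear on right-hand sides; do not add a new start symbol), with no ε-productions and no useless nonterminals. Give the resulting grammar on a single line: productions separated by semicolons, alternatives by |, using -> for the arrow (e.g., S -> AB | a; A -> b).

S -> AB | CC | CD | CS; A -> b; B -> c; C -> i; D -> YC; N -> i | SS; Y -> b | BN

Nullable: {Y}; after ε-elimination: S -> bc | iS | ii | iYi; N -> i | SS; Y -> b | cN.
No unit productions to eliminate.
TERM: introduce A -> b, B -> c, C -> i and substitute in every rule of length ≥2.
BIN: S -> CYC becomes S -> CD, D -> YC.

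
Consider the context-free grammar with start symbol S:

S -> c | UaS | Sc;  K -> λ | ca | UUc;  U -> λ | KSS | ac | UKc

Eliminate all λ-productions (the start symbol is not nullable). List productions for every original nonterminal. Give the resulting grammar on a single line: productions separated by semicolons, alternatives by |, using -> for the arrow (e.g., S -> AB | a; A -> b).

Nullable set: {K, U}.
S -> UaS: U nullable, giving UaS | aS.
Drop K -> λ.
K -> UUc: U, U nullable, giving UUc | Uc | c.
Drop U -> λ.
U -> KSS: K nullable, giving KSS | SS.
U -> UKc: U, K nullable, giving Kc | UKc | Uc | c.
Unchanged (no nullable symbols): S -> Sc; S -> c; K -> ca; U -> ac.

S -> c | Sc | aS | UaS; K -> c | Uc | ca | UUc; U -> c | Kc | SS | Uc | ac | KSS | UKc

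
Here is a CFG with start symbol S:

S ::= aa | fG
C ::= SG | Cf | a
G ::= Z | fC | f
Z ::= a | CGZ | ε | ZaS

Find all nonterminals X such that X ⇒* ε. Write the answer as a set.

Directly nullable (have an ε-rule): {Z}.
G is nullable via G -> Z (every symbol on the right is already known nullable).
Not nullable: C, S — each has a terminal in every rule's right-hand side or depends on a non-nullable symbol.

{G, Z}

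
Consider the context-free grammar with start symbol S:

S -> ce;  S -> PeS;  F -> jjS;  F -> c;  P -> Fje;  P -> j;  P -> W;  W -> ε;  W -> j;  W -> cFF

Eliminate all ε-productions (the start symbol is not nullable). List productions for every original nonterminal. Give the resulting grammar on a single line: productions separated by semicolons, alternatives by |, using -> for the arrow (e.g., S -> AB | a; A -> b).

S -> ce | eS | PeS; F -> c | jjS; P -> W | j | Fje; W -> j | cFF

Nullable set: {P, W}.
S -> PeS: P nullable, giving PeS | eS.
P -> W: W nullable, giving W.
Drop W -> ε.
Unchanged (no nullable symbols): S -> ce; F -> c; F -> jjS; P -> Fje; P -> j; W -> cFF; W -> j.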